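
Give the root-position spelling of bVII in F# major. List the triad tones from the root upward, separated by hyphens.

E-G#-B

Scale degree 7 in F# major is E#. bVII uses the lowered form, E, taken from F# minor. Building the major chord from the parallel minor on E: E–G#–B.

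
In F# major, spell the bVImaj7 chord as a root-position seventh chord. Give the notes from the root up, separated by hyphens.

D-F#-A-C#

Scale degree 6 in F# major is D#. bVImaj7 uses the lowered form, D, taken from F# minor. In F# minor the chord on D is D–F#–A–C#.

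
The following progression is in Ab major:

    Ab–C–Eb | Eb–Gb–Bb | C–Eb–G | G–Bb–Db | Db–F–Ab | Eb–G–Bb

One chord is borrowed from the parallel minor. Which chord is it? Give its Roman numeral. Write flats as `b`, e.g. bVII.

v

The diatonic triads in Ab major are Ab, Bbm, Cm, Db, Eb, Fm, Gdim. Ab–C–Eb = Ab, C–Eb–G = Cm, G–Bb–Db = Gdim, Db–F–Ab = Db and Eb–G–Bb = Eb all belong to that set. But Eb–Gb–Bb is foreign: the diatonic V on degree 5 is Eb, whereas Ebm comes from Ab minor. It is labeled v.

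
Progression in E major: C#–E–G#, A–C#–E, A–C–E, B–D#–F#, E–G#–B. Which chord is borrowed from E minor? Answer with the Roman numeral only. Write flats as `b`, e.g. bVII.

iv

In E major the diatonic chords are E, F#m, G#m, A, B, C#m, D#dim. C#–E–G# = C#m, A–C#–E = A, B–D#–F# = B and E–G#–B = E are all diatonic. A–C–E is not: scale degree 4 in E major carries A (IV). In E minor the chord on that degree is Am, so here it functions as iv, borrowed from the parallel minor.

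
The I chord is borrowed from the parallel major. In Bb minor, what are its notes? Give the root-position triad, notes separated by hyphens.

Bb-D-F

I is built on scale degree 1, which is Bb in both Bb minor and its parallel. In Bb major the chord on Bb is Bb–D–F.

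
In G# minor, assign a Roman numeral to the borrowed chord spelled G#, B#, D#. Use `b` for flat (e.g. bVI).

G# is scale degree 1 in G# minor. The diatonic chord on degree 1 would be G#m (i), but G#–B#–D# is the major chord from G# major. As a borrowed chord it is labeled I.

I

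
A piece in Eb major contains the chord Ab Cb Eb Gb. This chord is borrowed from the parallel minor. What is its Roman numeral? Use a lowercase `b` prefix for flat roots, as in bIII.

The root Ab is the diatonic 4th degree of Eb major; the borrowing shows in the chord quality. Diatonically Eb major has Ab (IV) on that degree; Ab–Cb–Eb–Gb is instead the minor-seventh chord native to Eb minor, so it takes the label iv7.

iv7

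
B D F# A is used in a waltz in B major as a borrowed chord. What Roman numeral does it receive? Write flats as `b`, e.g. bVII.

i7

The root B is the diatonic 1st degree of B major; the borrowing shows in the chord quality. The diatonic chord on degree 1 would be B (I), but B–D–F#–A is the minor-seventh chord from B minor. As a borrowed chord it is labeled i7.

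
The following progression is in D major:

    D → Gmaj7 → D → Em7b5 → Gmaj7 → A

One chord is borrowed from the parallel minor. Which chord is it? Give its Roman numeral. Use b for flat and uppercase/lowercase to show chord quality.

iiø7

The diatonic triads in D major are D, Em, F#m, G, A, Bm, C#dim. D, Gmaj7 and A are all diatonic. Em7b5 (E–G–Bb–D) doesn't fit — on degree 2 D major would have Em (ii). Em7b5 is the degree-2 chord of D minor, so it is the borrowed iiø7.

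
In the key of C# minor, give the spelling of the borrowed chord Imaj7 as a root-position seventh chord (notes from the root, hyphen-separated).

The root, C#, is scale degree 1 — the same note in C# minor and C# major; only the chord quality changes. Building the major-seventh chord from the parallel major on C#: C#–E#–G#–B#.

C#-E#-G#-B#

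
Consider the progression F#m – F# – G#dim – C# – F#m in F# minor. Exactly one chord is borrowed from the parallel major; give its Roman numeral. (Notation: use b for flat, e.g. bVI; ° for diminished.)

I

The diatonic triads in F# minor (with V from harmonic minor) are F#m, G#dim, A, Bm, C#, D, E. F#m, G#dim and C# all belong to that set. But F# (F#–A#–C#) is foreign: the diatonic i on degree 1 is F#m, whereas F# comes from F# major. It is labeled I.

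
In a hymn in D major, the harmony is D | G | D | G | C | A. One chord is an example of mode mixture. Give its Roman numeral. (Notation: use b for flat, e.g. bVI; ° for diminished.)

bVII

In D major the diatonic chords are D, Em, F#m, G, A, Bm, C#dim. Of the given chords, D, G and A are diatonic. But C (C–E–G) is foreign: the diatonic vii° on degree 7 is C#dim, whereas C comes from D minor. It is labeled bVII.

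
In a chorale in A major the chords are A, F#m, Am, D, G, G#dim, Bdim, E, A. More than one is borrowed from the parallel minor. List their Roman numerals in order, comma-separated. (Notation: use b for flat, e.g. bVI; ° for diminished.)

The diatonic triads in A major are A, Bm, C#m, D, E, F#m, G#dim. A, F#m, D, G#dim and E are all diatonic. Am (A–C–E) is not: scale degree 1 in A major carries A (I). In A minor the chord on that degree is Am, so here it functions as i, borrowed from the parallel minor. But G (G–B–D) is foreign: the diatonic vii° on degree 7 is G#dim, whereas G comes from A minor. It is labeled bVII. Bdim (B–D–F) is not: scale degree 2 in A major carries Bm (ii). In A minor the chord on that degree is Bdim, so here it functions as ii°, borrowed from the parallel minor.

i, bVII, ii°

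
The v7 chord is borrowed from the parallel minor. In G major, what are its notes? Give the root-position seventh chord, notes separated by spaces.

v7 is built on scale degree 5, which is D in both G major and its parallel. Building the minor-seventh chord from the parallel minor on D: D–F–A–C.

D F A C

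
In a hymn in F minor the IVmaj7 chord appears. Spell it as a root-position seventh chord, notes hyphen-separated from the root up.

The root, Bb, is scale degree 4 — the same note in F minor and F major; only the chord quality changes. Stacking thirds in F major on Bb gives Bb–D–F–A.

Bb-D-F-A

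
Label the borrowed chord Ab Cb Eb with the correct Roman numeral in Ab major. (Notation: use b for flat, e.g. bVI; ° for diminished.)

Ab is scale degree 1 in Ab major. Diatonically Ab major has Ab (I) on that degree; Ab–Cb–Eb is instead the minor chord native to Ab minor, so it takes the label i.

i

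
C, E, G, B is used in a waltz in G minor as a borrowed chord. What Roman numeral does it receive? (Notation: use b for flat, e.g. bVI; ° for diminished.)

C is scale degree 4 in G minor. The diatonic chord on degree 4 would be Cm (iv), but C–E–G–B is the major-seventh chord from G major. As a borrowed chord it is labeled IVmaj7.

IVmaj7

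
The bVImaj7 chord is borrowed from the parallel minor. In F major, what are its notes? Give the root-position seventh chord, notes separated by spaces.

Db F Ab C

The root of bVImaj7 is the lowered 6th degree: D becomes Db. Stacking thirds in F minor on Db gives Db–F–Ab–C.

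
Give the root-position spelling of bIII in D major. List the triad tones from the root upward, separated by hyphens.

F-A-C

bIII is built on the lowered scale degree 3. In D major degree 3 is F#; lowered it becomes F. In D minor the chord on F is F–A–C.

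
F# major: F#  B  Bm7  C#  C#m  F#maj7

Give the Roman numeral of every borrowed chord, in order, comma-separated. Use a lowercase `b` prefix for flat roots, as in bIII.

iv7, v

F# major has the diatonic set F#, G#m, A#m, B, C#, D#m, E#dim. F#, B, C# and F#maj7 are all diatonic. Bm7 (B–D–F#–A) doesn't fit — on degree 4 F# major would have B (IV). Bm7 is the degree-4 chord of F# minor, so it is the borrowed iv7. C#m (C#–E–G#) doesn't fit — on degree 5 F# major would have C# (V). C#m is the degree-5 chord of F# minor, so it is the borrowed v.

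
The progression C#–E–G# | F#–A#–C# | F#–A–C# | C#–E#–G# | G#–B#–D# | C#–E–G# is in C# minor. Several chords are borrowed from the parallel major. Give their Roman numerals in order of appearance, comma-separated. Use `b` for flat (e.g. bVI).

IV, I

In C# minor (with V from harmonic minor) the diatonic chords are C#m, D#dim, E, F#m, G#, A, B. C#–E–G# = C#m, F#–A–C# = F#m and G#–B#–D# = G# all belong to that set. But F#–A#–C# is foreign: the diatonic iv on degree 4 is F#m, whereas F# comes from C# major. It is labeled IV. C#–E#–G# is not: scale degree 1 in C# minor carries C#m (i). In C# major the chord on that degree is C#, so here it functions as I, borrowed from the parallel major.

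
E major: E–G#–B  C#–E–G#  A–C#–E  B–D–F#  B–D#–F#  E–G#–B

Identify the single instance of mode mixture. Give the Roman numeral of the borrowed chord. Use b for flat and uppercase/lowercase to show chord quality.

E major has the diatonic set E, F#m, G#m, A, B, C#m, D#dim. E–G#–B = E, C#–E–G# = C#m, A–C#–E = A and B–D#–F# = B all belong to that set. B–D–F# doesn't fit — on degree 5 E major would have B (V). Bm is the degree-5 chord of E minor, so it is the borrowed v.

v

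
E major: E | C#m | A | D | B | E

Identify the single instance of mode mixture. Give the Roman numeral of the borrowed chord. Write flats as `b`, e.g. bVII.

bVII

The diatonic triads in E major are E, F#m, G#m, A, B, C#m, D#dim. Of the given chords, E, C#m, A and B are diatonic. D (D–F#–A) doesn't fit — on degree 7 E major would have D#dim (vii°). D is the degree-7 chord of E minor, so it is the borrowed bVII.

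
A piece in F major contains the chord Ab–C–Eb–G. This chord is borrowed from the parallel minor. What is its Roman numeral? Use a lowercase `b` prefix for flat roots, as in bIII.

bIIImaj7

In F major scale degree 3 is A; Ab is its lowered form, from F minor. The diatonic chord on degree 3 would be Am (iii), but Ab–C–Eb–G is the major-seventh chord from F minor. As a borrowed chord it is labeled bIIImaj7.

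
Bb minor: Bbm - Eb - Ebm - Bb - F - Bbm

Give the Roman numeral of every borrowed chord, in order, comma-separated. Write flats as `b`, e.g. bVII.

In Bb minor (with V from harmonic minor) the diatonic chords are Bbm, Cdim, Db, Ebm, F, Gb, Ab. Bbm, Ebm and F all belong to that set. Eb (Eb–G–Bb) is not: scale degree 4 in Bb minor carries Ebm (iv). In Bb major the chord on that degree is Eb, so here it functions as IV, borrowed from the parallel major. Bb (Bb–D–F) doesn't fit — on degree 1 Bb minor would have Bbm (i). Bb is the degree-1 chord of Bb major, so it is the borrowed I.

IV, I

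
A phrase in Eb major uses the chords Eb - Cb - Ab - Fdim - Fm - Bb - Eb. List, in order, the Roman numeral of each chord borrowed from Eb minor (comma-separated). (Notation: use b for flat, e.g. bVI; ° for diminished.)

bVI, ii°

In Eb major the diatonic chords are Eb, Fm, Gm, Ab, Bb, Cm, Ddim. Of the given chords, Eb, Ab, Fm and Bb are diatonic. Cb (Cb–Eb–Gb) is not: scale degree 6 in Eb major carries Cm (vi). In Eb minor the chord on that degree is Cb, so here it functions as bVI, borrowed from the parallel minor. Fdim (F–Ab–Cb) doesn't fit — on degree 2 Eb major would have Fm (ii). Fdim is the degree-2 chord of Eb minor, so it is the borrowed ii°.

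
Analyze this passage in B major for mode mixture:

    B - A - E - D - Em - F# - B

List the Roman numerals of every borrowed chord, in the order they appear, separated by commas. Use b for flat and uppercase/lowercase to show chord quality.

The diatonic triads in B major are B, C#m, D#m, E, F#, G#m, A#dim. Of the given chords, B, E and F# are diatonic. But A (A–C#–E) is foreign: the diatonic vii° on degree 7 is A#dim, whereas A comes from B minor. It is labeled bVII. But D (D–F#–A) is foreign: the diatonic iii on degree 3 is D#m, whereas D comes from B minor. It is labeled bIII. Em (E–G–B) doesn't fit — on degree 4 B major would have E (IV). Em is the degree-4 chord of B minor, so it is the borrowed iv.

bVII, bIII, iv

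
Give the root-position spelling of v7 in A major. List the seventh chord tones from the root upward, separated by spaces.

The root, E, is scale degree 5 — the same note in A major and A minor; only the chord quality changes. Building the minor-seventh chord from the parallel minor on E: E–G–B–D.

E G B D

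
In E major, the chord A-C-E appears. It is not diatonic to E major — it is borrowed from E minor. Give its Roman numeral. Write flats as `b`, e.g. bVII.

The root A is the diatonic 4th degree of E major; the borrowing shows in the chord quality. The diatonic chord on degree 4 would be A (IV), but A–C–E is the minor chord from E minor. As a borrowed chord it is labeled iv.

iv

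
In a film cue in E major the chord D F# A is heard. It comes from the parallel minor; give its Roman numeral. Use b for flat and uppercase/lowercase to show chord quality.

bVII

In E major scale degree 7 is D#; D is its lowered form, from E minor. D–F#–A is a major chord — the form found in E minor, not the diatonic vii° (D#dim). Borrowed into E major it is written bVII.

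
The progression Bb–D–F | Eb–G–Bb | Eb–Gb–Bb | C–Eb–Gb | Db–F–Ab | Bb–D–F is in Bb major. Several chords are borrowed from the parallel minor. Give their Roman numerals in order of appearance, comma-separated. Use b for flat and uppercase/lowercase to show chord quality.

In Bb major the diatonic chords are Bb, Cm, Dm, Eb, F, Gm, Adim. Bb–D–F = Bb and Eb–G–Bb = Eb both belong to that set. Eb–Gb–Bb doesn't fit — on degree 4 Bb major would have Eb (IV). Ebm is the degree-4 chord of Bb minor, so it is the borrowed iv. C–Eb–Gb doesn't fit — on degree 2 Bb major would have Cm (ii). Cdim is the degree-2 chord of Bb minor, so it is the borrowed ii°. Db–F–Ab is not: scale degree 3 in Bb major carries Dm (iii). In Bb minor the chord on that degree is Db, so here it functions as bIII, borrowed from the parallel minor.

iv, ii°, bIII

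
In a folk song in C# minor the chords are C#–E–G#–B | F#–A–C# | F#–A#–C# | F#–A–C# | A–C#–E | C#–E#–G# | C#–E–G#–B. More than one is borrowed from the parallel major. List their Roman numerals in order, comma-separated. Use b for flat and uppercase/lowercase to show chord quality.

The diatonic triads in C# minor (with V from harmonic minor) are C#m, D#dim, E, F#m, G#, A, B. C#–E–G#–B = C#m7, F#–A–C# = F#m and A–C#–E = A all belong to that set. But F#–A#–C# is foreign: the diatonic iv on degree 4 is F#m, whereas F# comes from C# major. It is labeled IV. C#–E#–G# is not: scale degree 1 in C# minor carries C#m (i). In C# major the chord on that degree is C#, so here it functions as I, borrowed from the parallel major.

IV, I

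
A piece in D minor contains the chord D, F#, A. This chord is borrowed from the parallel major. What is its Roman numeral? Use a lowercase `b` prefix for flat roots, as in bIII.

I

D is scale degree 1 in D minor. Diatonically D minor has Dm (i) on that degree; D–F#–A is instead the major chord native to D major, so it takes the label I.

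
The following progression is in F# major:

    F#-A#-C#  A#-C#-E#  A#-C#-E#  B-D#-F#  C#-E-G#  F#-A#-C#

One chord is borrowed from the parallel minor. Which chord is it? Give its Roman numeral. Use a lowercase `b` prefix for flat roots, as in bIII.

v

F# major has the diatonic set F#, G#m, A#m, B, C#, D#m, E#dim. F#–A#–C# = F#, A#–C#–E# = A#m and B–D#–F# = B are all diatonic. C#–E–G# is not: scale degree 5 in F# major carries C# (V). In F# minor the chord on that degree is C#m, so here it functions as v, borrowed from the parallel minor.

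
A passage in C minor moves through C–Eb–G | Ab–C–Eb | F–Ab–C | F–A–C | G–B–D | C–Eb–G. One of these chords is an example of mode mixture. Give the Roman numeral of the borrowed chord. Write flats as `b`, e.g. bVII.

IV

The diatonic triads in C minor (with V from harmonic minor) are Cm, Ddim, Eb, Fm, G, Ab, Bb. Of the given chords, C–Eb–G = Cm, Ab–C–Eb = Ab, F–Ab–C = Fm and G–B–D = G are diatonic. F–A–C is not: scale degree 4 in C minor carries Fm (iv). In C major the chord on that degree is F, so here it functions as IV, borrowed from the parallel major.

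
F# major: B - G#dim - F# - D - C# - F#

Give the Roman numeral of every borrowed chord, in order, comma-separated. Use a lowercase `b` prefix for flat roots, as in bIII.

In F# major the diatonic chords are F#, G#m, A#m, B, C#, D#m, E#dim. B, F# and C# all belong to that set. G#dim (G#–B–D) is not: scale degree 2 in F# major carries G#m (ii). In F# minor the chord on that degree is G#dim, so here it functions as ii°, borrowed from the parallel minor. D (D–F#–A) is not: scale degree 6 in F# major carries D#m (vi). In F# minor the chord on that degree is D, so here it functions as bVI, borrowed from the parallel minor.

ii°, bVI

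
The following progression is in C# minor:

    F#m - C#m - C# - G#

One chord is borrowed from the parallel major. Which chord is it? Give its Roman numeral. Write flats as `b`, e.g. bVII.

I

C# minor has the diatonic set C#m, D#dim, E, F#m, G#, A, B (with V from harmonic minor). F#m, C#m and G# are all diatonic. C# (C#–E#–G#) is not: scale degree 1 in C# minor carries C#m (i). In C# major the chord on that degree is C#, so here it functions as I, borrowed from the parallel major.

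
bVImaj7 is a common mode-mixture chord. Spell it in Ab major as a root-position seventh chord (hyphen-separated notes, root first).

The root of bVImaj7 is the lowered 6th degree: F becomes Fb. Stacking thirds in Ab minor on Fb gives Fb–Ab–Cb–Eb.

Fb-Ab-Cb-Eb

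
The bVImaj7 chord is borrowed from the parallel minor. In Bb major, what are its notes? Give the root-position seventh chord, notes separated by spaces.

Gb Bb Db F

The root of bVImaj7 is the lowered 6th degree: G becomes Gb. In Bb minor the chord on Gb is Gb–Bb–Db–F.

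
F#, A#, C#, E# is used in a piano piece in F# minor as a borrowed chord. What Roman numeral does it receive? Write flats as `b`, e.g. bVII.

F# is scale degree 1 in F# minor. Diatonically F# minor has F#m (i) on that degree; F#–A#–C#–E# is instead the major-seventh chord native to F# major, so it takes the label Imaj7.

Imaj7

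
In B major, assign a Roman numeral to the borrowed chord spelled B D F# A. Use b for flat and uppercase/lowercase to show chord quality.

The root B is the diatonic 1st degree of B major; the borrowing shows in the chord quality. The diatonic chord on degree 1 would be B (I), but B–D–F#–A is the minor-seventh chord from B minor. As a borrowed chord it is labeled i7.

i7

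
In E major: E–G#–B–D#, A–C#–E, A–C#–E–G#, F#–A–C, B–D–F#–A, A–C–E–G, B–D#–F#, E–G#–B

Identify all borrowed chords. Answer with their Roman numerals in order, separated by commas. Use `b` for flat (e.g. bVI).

ii°, v7, iv7

In E major the diatonic chords are E, F#m, G#m, A, B, C#m, D#dim. E–G#–B–D# = Emaj7, A–C#–E = A, A–C#–E–G# = Amaj7, B–D#–F# = B and E–G#–B = E all belong to that set. F#–A–C doesn't fit — on degree 2 E major would have F#m (ii). F#dim is the degree-2 chord of E minor, so it is the borrowed ii°. B–D–F#–A is not: scale degree 5 in E major carries B (V). In E minor the chord on that degree is Bm7, so here it functions as v7, borrowed from the parallel minor. But A–C–E–G is foreign: the diatonic IV on degree 4 is A, whereas Am7 comes from E minor. It is labeled iv7.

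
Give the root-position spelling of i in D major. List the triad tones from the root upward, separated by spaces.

The root, D, is scale degree 1 — the same note in D major and D minor; only the chord quality changes. In D minor the chord on D is D–F–A.

D F A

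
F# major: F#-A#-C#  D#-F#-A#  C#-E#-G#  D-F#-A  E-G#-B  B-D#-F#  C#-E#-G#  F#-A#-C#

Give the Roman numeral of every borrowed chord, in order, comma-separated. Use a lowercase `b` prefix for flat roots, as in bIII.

bVI, bVII

In F# major the diatonic chords are F#, G#m, A#m, B, C#, D#m, E#dim. F#–A#–C# = F#, D#–F#–A# = D#m, C#–E#–G# = C# and B–D#–F# = B all belong to that set. D–F#–A doesn't fit — on degree 6 F# major would have D#m (vi). D is the degree-6 chord of F# minor, so it is the borrowed bVI. But E–G#–B is foreign: the diatonic vii° on degree 7 is E#dim, whereas E comes from F# minor. It is labeled bVII.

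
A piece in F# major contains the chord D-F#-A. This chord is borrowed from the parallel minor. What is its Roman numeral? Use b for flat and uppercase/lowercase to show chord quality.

bVI

The root D is the lowered 6th scale degree — diatonically F# major has D# there. Diatonically F# major has D#m (vi) on that degree; D–F#–A is instead the major chord native to F# minor, so it takes the label bVI.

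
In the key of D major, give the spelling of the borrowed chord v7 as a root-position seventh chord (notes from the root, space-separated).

v7 is built on scale degree 5, which is A in both D major and its parallel. Stacking thirds in D minor on A gives A–C–E–G.

A C E G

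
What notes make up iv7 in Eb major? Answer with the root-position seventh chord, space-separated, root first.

iv7 is built on scale degree 4, which is Ab in both Eb major and its parallel. Building the minor-seventh chord from the parallel minor on Ab: Ab–Cb–Eb–Gb.

Ab Cb Eb Gb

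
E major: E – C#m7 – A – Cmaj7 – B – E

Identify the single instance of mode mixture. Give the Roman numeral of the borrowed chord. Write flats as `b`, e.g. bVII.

The diatonic triads in E major are E, F#m, G#m, A, B, C#m, D#dim. Of the given chords, E, C#m7, A and B are diatonic. Cmaj7 (C–E–G–B) doesn't fit — on degree 6 E major would have C#m (vi). Cmaj7 is the degree-6 chord of E minor, so it is the borrowed bVImaj7.

bVImaj7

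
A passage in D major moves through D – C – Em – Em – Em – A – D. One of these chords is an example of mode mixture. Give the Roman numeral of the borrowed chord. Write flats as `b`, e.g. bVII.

In D major the diatonic chords are D, Em, F#m, G, A, Bm, C#dim. Of the given chords, D, Em and A are diatonic. C (C–E–G) doesn't fit — on degree 7 D major would have C#dim (vii°). C is the degree-7 chord of D minor, so it is the borrowed bVII.

bVII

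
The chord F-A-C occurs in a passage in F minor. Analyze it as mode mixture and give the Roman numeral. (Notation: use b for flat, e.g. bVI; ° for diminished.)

I

The root F is the diatonic 1st degree of F minor; the borrowing shows in the chord quality. Diatonically F minor has Fm (i) on that degree; F–A–C is instead the major chord native to F major, so it takes the label I.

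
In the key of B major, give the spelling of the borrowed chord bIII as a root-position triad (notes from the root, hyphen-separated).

bIII is built on the lowered scale degree 3. In B major degree 3 is D#; lowered it becomes D. Stacking thirds in B minor on D gives D–F#–A.

D-F#-A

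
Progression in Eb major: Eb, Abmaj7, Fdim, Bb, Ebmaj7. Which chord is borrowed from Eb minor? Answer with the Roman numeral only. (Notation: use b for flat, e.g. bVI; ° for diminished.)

Eb major has the diatonic set Eb, Fm, Gm, Ab, Bb, Cm, Ddim. Eb, Abmaj7, Bb and Ebmaj7 all belong to that set. Fdim (F–Ab–Cb) doesn't fit — on degree 2 Eb major would have Fm (ii). Fdim is the degree-2 chord of Eb minor, so it is the borrowed ii°.

ii°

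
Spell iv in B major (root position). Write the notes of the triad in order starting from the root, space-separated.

The root, E, is scale degree 4 — the same note in B major and B minor; only the chord quality changes. In B minor the chord on E is E–G–B.

E G B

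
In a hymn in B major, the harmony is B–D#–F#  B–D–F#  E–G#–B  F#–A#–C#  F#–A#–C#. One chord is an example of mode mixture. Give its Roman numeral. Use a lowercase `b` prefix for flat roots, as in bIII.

i

The diatonic triads in B major are B, C#m, D#m, E, F#, G#m, A#dim. B–D#–F# = B, E–G#–B = E and F#–A#–C# = F# all belong to that set. But B–D–F# is foreign: the diatonic I on degree 1 is B, whereas Bm comes from B minor. It is labeled i.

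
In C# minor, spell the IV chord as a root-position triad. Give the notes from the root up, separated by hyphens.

F#-A#-C#

IV is built on scale degree 4, which is F# in both C# minor and its parallel. Stacking thirds in C# major on F# gives F#–A#–C#.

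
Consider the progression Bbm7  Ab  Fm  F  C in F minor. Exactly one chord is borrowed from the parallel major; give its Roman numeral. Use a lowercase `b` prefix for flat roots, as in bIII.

I

In F minor (with V from harmonic minor) the diatonic chords are Fm, Gdim, Ab, Bbm, C, Db, Eb. Bbm7, Ab, Fm and C are all diatonic. F (F–A–C) doesn't fit — on degree 1 F minor would have Fm (i). F is the degree-1 chord of F major, so it is the borrowed I.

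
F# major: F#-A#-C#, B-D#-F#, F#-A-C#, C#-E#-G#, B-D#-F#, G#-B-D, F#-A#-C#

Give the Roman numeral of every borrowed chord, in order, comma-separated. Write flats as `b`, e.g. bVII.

i, ii°

The diatonic triads in F# major are F#, G#m, A#m, B, C#, D#m, E#dim. F#–A#–C# = F#, B–D#–F# = B and C#–E#–G# = C# all belong to that set. But F#–A–C# is foreign: the diatonic I on degree 1 is F#, whereas F#m comes from F# minor. It is labeled i. G#–B–D is not: scale degree 2 in F# major carries G#m (ii). In F# minor the chord on that degree is G#dim, so here it functions as ii°, borrowed from the parallel minor.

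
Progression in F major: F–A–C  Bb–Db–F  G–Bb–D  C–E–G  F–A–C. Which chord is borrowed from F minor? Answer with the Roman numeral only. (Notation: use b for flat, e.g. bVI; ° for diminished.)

iv

The diatonic triads in F major are F, Gm, Am, Bb, C, Dm, Edim. F–A–C = F, G–Bb–D = Gm and C–E–G = C all belong to that set. Bb–Db–F is not: scale degree 4 in F major carries Bb (IV). In F minor the chord on that degree is Bbm, so here it functions as iv, borrowed from the parallel minor.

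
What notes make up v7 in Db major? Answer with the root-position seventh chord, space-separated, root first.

Ab Cb Eb Gb

v7 is built on scale degree 5, which is Ab in both Db major and its parallel. In Db minor the chord on Ab is Ab–Cb–Eb–Gb.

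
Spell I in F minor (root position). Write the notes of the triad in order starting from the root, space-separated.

F A C

The root, F, is scale degree 1 — the same note in F minor and F major; only the chord quality changes. Stacking thirds in F major on F gives F–A–C.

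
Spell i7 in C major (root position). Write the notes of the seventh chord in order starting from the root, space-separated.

The root, C, is scale degree 1 — the same note in C major and C minor; only the chord quality changes. Stacking thirds in C minor on C gives C–Eb–G–Bb.

C Eb G Bb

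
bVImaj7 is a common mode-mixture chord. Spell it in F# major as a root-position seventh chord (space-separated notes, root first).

D F# A C#

Scale degree 6 in F# major is D#. bVImaj7 uses the lowered form, D, taken from F# minor. Stacking thirds in F# minor on D gives D–F#–A–C#.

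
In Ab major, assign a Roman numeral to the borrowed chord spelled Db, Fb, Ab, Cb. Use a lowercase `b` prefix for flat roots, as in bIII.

The root Db is the diatonic 4th degree of Ab major; the borrowing shows in the chord quality. Diatonically Ab major has Db (IV) on that degree; Db–Fb–Ab–Cb is instead the minor-seventh chord native to Ab minor, so it takes the label iv7.

iv7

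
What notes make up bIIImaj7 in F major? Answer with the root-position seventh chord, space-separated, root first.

Scale degree 3 in F major is A. bIIImaj7 uses the lowered form, Ab, taken from F minor. Stacking thirds in F minor on Ab gives Ab–C–Eb–G.

Ab C Eb G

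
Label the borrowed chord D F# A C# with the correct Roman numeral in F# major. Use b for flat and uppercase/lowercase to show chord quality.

bVImaj7

In F# major scale degree 6 is D#; D is its lowered form, from F# minor. The diatonic chord on degree 6 would be D#m (vi), but D–F#–A–C# is the major-seventh chord from F# minor. As a borrowed chord it is labeled bVImaj7.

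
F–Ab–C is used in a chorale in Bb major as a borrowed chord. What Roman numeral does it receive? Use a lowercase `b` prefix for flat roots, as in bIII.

F is scale degree 5 in Bb major. Diatonically Bb major has F (V) on that degree; F–Ab–C is instead the minor chord native to Bb minor, so it takes the label v.

v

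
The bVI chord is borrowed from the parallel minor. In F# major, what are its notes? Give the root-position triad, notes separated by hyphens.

Scale degree 6 in F# major is D#. bVI uses the lowered form, D, taken from F# minor. Stacking thirds in F# minor on D gives D–F#–A.

D-F#-A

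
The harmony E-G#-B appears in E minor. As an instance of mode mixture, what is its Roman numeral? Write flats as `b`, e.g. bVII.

The root E is the diatonic 1st degree of E minor; the borrowing shows in the chord quality. E–G#–B is a major chord — the form found in E major, not the diatonic i (Em). Borrowed into E minor it is written I.

I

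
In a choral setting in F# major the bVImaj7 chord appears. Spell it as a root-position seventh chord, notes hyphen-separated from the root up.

D-F#-A-C#

Scale degree 6 in F# major is D#. bVImaj7 uses the lowered form, D, taken from F# minor. Building the major-seventh chord from the parallel minor on D: D–F#–A–C#.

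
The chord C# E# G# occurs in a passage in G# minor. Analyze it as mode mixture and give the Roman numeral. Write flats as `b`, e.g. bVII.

C# is scale degree 4 in G# minor. C#–E#–G# is a major chord — the form found in G# major, not the diatonic iv (C#m). Borrowed into G# minor it is written IV.

IV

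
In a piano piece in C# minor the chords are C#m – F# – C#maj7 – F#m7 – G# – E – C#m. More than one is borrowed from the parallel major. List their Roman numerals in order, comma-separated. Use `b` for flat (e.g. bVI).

The diatonic triads in C# minor (with V from harmonic minor) are C#m, D#dim, E, F#m, G#, A, B. Of the given chords, C#m, F#m7, G# and E are diatonic. F# (F#–A#–C#) is not: scale degree 4 in C# minor carries F#m (iv). In C# major the chord on that degree is F#, so here it functions as IV, borrowed from the parallel major. C#maj7 (C#–E#–G#–B#) doesn't fit — on degree 1 C# minor would have C#m (i). C#maj7 is the degree-1 chord of C# major, so it is the borrowed Imaj7.

IV, Imaj7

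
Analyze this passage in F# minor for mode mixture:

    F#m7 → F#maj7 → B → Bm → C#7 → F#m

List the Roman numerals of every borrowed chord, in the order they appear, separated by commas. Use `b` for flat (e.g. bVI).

The diatonic triads in F# minor (with V from harmonic minor) are F#m, G#dim, A, Bm, C#, D, E. F#m7, Bm, C#7 and F#m all belong to that set. But F#maj7 (F#–A#–C#–E#) is foreign: the diatonic i on degree 1 is F#m, whereas F#maj7 comes from F# major. It is labeled Imaj7. B (B–D#–F#) doesn't fit — on degree 4 F# minor would have Bm (iv). B is the degree-4 chord of F# major, so it is the borrowed IV.

Imaj7, IV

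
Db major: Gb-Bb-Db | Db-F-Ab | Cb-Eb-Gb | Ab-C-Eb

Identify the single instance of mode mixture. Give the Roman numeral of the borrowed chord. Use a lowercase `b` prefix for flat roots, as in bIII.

bVII

The diatonic triads in Db major are Db, Ebm, Fm, Gb, Ab, Bbm, Cdim. Gb–Bb–Db = Gb, Db–F–Ab = Db and Ab–C–Eb = Ab are all diatonic. But Cb–Eb–Gb is foreign: the diatonic vii° on degree 7 is Cdim, whereas Cb comes from Db minor. It is labeled bVII.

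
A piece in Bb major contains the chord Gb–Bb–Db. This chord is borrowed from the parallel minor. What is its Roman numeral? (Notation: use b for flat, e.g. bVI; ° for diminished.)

bVI

In Bb major scale degree 6 is G; Gb is its lowered form, from Bb minor. The diatonic chord on degree 6 would be Gm (vi), but Gb–Bb–Db is the major chord from Bb minor. As a borrowed chord it is labeled bVI.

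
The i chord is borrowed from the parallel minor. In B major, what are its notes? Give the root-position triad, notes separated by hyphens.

The root, B, is scale degree 1 — the same note in B major and B minor; only the chord quality changes. Building the minor chord from the parallel minor on B: B–D–F#.

B-D-F#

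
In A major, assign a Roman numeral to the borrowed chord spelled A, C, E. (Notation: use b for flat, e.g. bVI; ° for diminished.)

i

A is scale degree 1 in A major. The diatonic chord on degree 1 would be A (I), but A–C–E is the minor chord from A minor. As a borrowed chord it is labeled i.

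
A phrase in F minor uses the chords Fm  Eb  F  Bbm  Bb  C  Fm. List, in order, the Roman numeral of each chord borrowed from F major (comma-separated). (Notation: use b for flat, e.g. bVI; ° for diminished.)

I, IV

In F minor (with V from harmonic minor) the diatonic chords are Fm, Gdim, Ab, Bbm, C, Db, Eb. Fm, Eb, Bbm and C all belong to that set. F (F–A–C) doesn't fit — on degree 1 F minor would have Fm (i). F is the degree-1 chord of F major, so it is the borrowed I. Bb (Bb–D–F) doesn't fit — on degree 4 F minor would have Bbm (iv). Bb is the degree-4 chord of F major, so it is the borrowed IV.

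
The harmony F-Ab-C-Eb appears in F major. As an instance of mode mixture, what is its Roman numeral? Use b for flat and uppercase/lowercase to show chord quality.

F is scale degree 1 in F major. Diatonically F major has F (I) on that degree; F–Ab–C–Eb is instead the minor-seventh chord native to F minor, so it takes the label i7.

i7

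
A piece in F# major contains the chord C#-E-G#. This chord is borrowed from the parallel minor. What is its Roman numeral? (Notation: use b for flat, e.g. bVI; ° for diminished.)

v

C# is scale degree 5 in F# major. The diatonic chord on degree 5 would be C# (V), but C#–E–G# is the minor chord from F# minor. As a borrowed chord it is labeled v.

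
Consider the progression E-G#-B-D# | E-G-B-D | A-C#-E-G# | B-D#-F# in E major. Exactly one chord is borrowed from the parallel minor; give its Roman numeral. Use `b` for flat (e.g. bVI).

The diatonic triads in E major are E, F#m, G#m, A, B, C#m, D#dim. E–G#–B–D# = Emaj7, A–C#–E–G# = Amaj7 and B–D#–F# = B are all diatonic. E–G–B–D doesn't fit — on degree 1 E major would have E (I). Em7 is the degree-1 chord of E minor, so it is the borrowed i7.

i7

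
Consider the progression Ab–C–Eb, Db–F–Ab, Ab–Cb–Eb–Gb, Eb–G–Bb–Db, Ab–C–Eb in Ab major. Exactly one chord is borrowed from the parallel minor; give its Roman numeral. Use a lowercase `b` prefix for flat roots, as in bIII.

Ab major has the diatonic set Ab, Bbm, Cm, Db, Eb, Fm, Gdim. Of the given chords, Ab–C–Eb = Ab, Db–F–Ab = Db and Eb–G–Bb–Db = Eb7 are diatonic. But Ab–Cb–Eb–Gb is foreign: the diatonic I on degree 1 is Ab, whereas Abm7 comes from Ab minor. It is labeled i7.

i7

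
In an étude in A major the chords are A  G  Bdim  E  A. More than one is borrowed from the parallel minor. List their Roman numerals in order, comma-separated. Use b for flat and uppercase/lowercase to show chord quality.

A major has the diatonic set A, Bm, C#m, D, E, F#m, G#dim. A and E both belong to that set. G (G–B–D) doesn't fit — on degree 7 A major would have G#dim (vii°). G is the degree-7 chord of A minor, so it is the borrowed bVII. But Bdim (B–D–F) is foreign: the diatonic ii on degree 2 is Bm, whereas Bdim comes from A minor. It is labeled ii°.

bVII, ii°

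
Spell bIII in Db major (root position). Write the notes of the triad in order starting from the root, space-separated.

Fb Ab Cb

The root of bIII is the lowered 3rd degree: F becomes Fb. In Db minor the chord on Fb is Fb–Ab–Cb.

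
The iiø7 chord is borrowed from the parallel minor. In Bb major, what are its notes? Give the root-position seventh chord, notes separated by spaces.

The root, C, is scale degree 2 — the same note in Bb major and Bb minor; only the chord quality changes. Stacking thirds in Bb minor on C gives C–Eb–Gb–Bb.

C Eb Gb Bb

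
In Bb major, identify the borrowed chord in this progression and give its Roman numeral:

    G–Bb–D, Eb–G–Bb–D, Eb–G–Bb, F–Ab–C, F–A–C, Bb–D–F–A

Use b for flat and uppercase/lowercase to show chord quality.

In Bb major the diatonic chords are Bb, Cm, Dm, Eb, F, Gm, Adim. Of the given chords, G–Bb–D = Gm, Eb–G–Bb–D = Ebmaj7, Eb–G–Bb = Eb, F–A–C = F and Bb–D–F–A = Bbmaj7 are diatonic. F–Ab–C doesn't fit — on degree 5 Bb major would have F (V). Fm is the degree-5 chord of Bb minor, so it is the borrowed v.

v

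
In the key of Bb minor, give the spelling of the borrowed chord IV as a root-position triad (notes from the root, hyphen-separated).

The root, Eb, is scale degree 4 — the same note in Bb minor and Bb major; only the chord quality changes. Building the major chord from the parallel major on Eb: Eb–G–Bb.

Eb-G-Bb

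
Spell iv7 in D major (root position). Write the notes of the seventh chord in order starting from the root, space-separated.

The root, G, is scale degree 4 — the same note in D major and D minor; only the chord quality changes. Stacking thirds in D minor on G gives G–Bb–D–F.

G Bb D F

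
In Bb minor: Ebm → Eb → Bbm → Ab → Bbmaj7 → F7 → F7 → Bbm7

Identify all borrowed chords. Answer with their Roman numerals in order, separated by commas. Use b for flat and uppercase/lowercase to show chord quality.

In Bb minor (with V from harmonic minor) the diatonic chords are Bbm, Cdim, Db, Ebm, F, Gb, Ab. Ebm, Bbm, Ab, F7 and Bbm7 are all diatonic. Eb (Eb–G–Bb) doesn't fit — on degree 4 Bb minor would have Ebm (iv). Eb is the degree-4 chord of Bb major, so it is the borrowed IV. But Bbmaj7 (Bb–D–F–A) is foreign: the diatonic i on degree 1 is Bbm, whereas Bbmaj7 comes from Bb major. It is labeled Imaj7.

IV, Imaj7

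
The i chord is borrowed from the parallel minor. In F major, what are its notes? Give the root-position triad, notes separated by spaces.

F Ab C

The root, F, is scale degree 1 — the same note in F major and F minor; only the chord quality changes. Stacking thirds in F minor on F gives F–Ab–C.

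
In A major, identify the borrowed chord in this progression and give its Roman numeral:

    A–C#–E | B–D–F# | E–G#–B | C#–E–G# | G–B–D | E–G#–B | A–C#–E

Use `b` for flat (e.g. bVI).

bVII

The diatonic triads in A major are A, Bm, C#m, D, E, F#m, G#dim. A–C#–E = A, B–D–F# = Bm, E–G#–B = E and C#–E–G# = C#m are all diatonic. But G–B–D is foreign: the diatonic vii° on degree 7 is G#dim, whereas G comes from A minor. It is labeled bVII.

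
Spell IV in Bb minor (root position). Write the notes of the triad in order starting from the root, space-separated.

The root, Eb, is scale degree 4 — the same note in Bb minor and Bb major; only the chord quality changes. Building the major chord from the parallel major on Eb: Eb–G–Bb.

Eb G Bb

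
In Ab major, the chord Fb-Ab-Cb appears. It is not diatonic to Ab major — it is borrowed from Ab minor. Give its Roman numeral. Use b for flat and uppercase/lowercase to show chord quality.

bVI

Fb is the lowered form of scale degree 6 in Ab major (the diatonic degree 6 is F). The diatonic chord on degree 6 would be Fm (vi), but Fb–Ab–Cb is the major chord from Ab minor. As a borrowed chord it is labeled bVI.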